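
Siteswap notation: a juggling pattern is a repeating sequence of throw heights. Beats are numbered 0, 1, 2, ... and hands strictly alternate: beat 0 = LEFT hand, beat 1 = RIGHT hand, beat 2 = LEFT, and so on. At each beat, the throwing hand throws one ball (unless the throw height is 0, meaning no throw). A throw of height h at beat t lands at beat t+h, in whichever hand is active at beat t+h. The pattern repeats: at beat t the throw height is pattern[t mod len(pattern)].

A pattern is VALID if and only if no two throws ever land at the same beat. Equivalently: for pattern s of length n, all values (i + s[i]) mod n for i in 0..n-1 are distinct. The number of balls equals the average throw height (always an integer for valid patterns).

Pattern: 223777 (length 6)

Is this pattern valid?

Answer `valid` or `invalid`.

Answer: invalid

Derivation:
i=0: (i + s[i]) mod n = (0 + 2) mod 6 = 2
i=1: (i + s[i]) mod n = (1 + 2) mod 6 = 3
i=2: (i + s[i]) mod n = (2 + 3) mod 6 = 5
i=3: (i + s[i]) mod n = (3 + 7) mod 6 = 4
i=4: (i + s[i]) mod n = (4 + 7) mod 6 = 5
i=5: (i + s[i]) mod n = (5 + 7) mod 6 = 0
Residues: [2, 3, 5, 4, 5, 0], distinct: False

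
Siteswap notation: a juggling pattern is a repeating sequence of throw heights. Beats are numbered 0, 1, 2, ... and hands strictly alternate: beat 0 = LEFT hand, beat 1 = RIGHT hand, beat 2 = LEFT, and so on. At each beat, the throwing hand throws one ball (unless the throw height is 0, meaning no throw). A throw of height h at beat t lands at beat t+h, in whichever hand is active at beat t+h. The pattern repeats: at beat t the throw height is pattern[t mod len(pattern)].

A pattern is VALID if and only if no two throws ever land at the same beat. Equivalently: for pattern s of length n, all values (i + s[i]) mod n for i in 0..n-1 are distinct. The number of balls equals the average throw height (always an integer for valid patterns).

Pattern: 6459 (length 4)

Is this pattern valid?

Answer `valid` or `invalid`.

Answer: valid

Derivation:
i=0: (i + s[i]) mod n = (0 + 6) mod 4 = 2
i=1: (i + s[i]) mod n = (1 + 4) mod 4 = 1
i=2: (i + s[i]) mod n = (2 + 5) mod 4 = 3
i=3: (i + s[i]) mod n = (3 + 9) mod 4 = 0
Residues: [2, 1, 3, 0], distinct: True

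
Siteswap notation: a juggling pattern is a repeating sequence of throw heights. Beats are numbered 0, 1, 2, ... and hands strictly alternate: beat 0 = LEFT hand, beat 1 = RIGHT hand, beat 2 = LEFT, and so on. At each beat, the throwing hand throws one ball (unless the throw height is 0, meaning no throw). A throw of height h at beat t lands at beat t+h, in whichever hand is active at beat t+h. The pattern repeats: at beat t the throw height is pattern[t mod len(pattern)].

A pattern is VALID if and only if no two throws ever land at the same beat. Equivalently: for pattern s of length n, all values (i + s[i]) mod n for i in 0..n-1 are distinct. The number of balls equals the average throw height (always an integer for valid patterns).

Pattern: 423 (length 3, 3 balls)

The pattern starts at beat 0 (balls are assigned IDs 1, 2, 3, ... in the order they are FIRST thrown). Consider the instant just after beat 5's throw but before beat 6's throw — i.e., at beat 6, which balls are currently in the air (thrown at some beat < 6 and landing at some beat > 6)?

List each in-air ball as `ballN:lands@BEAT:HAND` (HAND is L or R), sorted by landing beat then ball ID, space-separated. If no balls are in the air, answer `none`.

Beat 0 (L): throw ball1 h=4 -> lands@4:L; in-air after throw: [b1@4:L]
Beat 1 (R): throw ball2 h=2 -> lands@3:R; in-air after throw: [b2@3:R b1@4:L]
Beat 2 (L): throw ball3 h=3 -> lands@5:R; in-air after throw: [b2@3:R b1@4:L b3@5:R]
Beat 3 (R): throw ball2 h=4 -> lands@7:R; in-air after throw: [b1@4:L b3@5:R b2@7:R]
Beat 4 (L): throw ball1 h=2 -> lands@6:L; in-air after throw: [b3@5:R b1@6:L b2@7:R]
Beat 5 (R): throw ball3 h=3 -> lands@8:L; in-air after throw: [b1@6:L b2@7:R b3@8:L]
Beat 6 (L): throw ball1 h=4 -> lands@10:L; in-air after throw: [b2@7:R b3@8:L b1@10:L]

Answer: ball2:lands@7:R ball3:lands@8:L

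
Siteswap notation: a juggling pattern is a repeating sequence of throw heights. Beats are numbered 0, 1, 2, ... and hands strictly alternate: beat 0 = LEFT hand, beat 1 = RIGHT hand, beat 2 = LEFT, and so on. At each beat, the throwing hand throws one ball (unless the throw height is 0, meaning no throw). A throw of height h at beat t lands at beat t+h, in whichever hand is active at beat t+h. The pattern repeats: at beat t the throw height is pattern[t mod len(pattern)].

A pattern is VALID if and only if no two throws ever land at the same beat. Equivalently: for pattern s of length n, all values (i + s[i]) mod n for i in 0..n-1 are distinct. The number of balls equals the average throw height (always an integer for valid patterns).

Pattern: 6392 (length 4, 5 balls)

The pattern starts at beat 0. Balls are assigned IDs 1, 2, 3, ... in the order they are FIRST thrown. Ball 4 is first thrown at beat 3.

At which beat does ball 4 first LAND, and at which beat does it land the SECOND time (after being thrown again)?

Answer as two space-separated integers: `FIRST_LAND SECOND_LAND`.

Beat 0 (L): throw ball1 h=6 -> lands@6:L; in-air after throw: [b1@6:L]
Beat 1 (R): throw ball2 h=3 -> lands@4:L; in-air after throw: [b2@4:L b1@6:L]
Beat 2 (L): throw ball3 h=9 -> lands@11:R; in-air after throw: [b2@4:L b1@6:L b3@11:R]
Beat 3 (R): throw ball4 h=2 -> lands@5:R; in-air after throw: [b2@4:L b4@5:R b1@6:L b3@11:R]
Beat 4 (L): throw ball2 h=6 -> lands@10:L; in-air after throw: [b4@5:R b1@6:L b2@10:L b3@11:R]
Beat 5 (R): throw ball4 h=3 -> lands@8:L; in-air after throw: [b1@6:L b4@8:L b2@10:L b3@11:R]
Beat 6 (L): throw ball1 h=9 -> lands@15:R; in-air after throw: [b4@8:L b2@10:L b3@11:R b1@15:R]
Beat 7 (R): throw ball5 h=2 -> lands@9:R; in-air after throw: [b4@8:L b5@9:R b2@10:L b3@11:R b1@15:R]
Beat 8 (L): throw ball4 h=6 -> lands@14:L; in-air after throw: [b5@9:R b2@10:L b3@11:R b4@14:L b1@15:R]
Ball 4: thrown@3 h=2 -> first land @5; rethrown@5 h=3 -> second land @8

Answer: 5 8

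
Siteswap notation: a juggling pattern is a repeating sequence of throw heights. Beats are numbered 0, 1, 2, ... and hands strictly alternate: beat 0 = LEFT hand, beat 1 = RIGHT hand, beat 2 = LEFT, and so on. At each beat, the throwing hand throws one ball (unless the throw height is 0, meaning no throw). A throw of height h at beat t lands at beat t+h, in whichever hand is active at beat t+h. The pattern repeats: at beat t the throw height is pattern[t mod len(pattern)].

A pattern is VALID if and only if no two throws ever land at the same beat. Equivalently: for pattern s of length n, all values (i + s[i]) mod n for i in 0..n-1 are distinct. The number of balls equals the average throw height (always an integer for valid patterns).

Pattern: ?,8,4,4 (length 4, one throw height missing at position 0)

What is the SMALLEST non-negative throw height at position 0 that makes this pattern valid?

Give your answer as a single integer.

i=0: s[i]=? (unknown)
i=1: (1 + 8) mod 4 = 1
i=2: (2 + 4) mod 4 = 2
i=3: (3 + 4) mod 4 = 3
Known residues: [1, 2, 3]; need a permutation of 0..3, so missing residue r = 0
Need (0 + s) mod 4 = 0; smallest s = (0 - 0) mod 4 = 0

Answer: 0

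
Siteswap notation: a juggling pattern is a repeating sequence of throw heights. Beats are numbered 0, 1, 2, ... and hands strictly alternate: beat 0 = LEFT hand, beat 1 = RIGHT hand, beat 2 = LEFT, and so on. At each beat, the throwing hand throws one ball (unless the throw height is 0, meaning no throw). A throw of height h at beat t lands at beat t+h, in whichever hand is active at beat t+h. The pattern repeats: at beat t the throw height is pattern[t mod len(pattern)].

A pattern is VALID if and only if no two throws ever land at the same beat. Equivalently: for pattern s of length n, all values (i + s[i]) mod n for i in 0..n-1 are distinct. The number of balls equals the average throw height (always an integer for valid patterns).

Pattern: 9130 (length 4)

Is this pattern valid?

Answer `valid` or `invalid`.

i=0: (i + s[i]) mod n = (0 + 9) mod 4 = 1
i=1: (i + s[i]) mod n = (1 + 1) mod 4 = 2
i=2: (i + s[i]) mod n = (2 + 3) mod 4 = 1
i=3: (i + s[i]) mod n = (3 + 0) mod 4 = 3
Residues: [1, 2, 1, 3], distinct: False

Answer: invalid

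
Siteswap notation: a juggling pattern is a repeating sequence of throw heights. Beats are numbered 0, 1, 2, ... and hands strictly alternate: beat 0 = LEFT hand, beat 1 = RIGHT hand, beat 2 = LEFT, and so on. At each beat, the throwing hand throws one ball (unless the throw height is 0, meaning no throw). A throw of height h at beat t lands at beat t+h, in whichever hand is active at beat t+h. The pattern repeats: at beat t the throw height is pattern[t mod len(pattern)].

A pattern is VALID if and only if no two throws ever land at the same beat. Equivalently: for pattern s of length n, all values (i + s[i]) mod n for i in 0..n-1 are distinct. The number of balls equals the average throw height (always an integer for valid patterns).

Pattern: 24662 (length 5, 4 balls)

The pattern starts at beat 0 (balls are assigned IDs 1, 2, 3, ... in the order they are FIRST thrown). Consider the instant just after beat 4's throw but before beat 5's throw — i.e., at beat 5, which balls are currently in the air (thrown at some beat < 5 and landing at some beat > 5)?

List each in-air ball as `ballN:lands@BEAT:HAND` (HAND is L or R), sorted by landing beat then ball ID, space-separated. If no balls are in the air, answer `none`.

Beat 0 (L): throw ball1 h=2 -> lands@2:L; in-air after throw: [b1@2:L]
Beat 1 (R): throw ball2 h=4 -> lands@5:R; in-air after throw: [b1@2:L b2@5:R]
Beat 2 (L): throw ball1 h=6 -> lands@8:L; in-air after throw: [b2@5:R b1@8:L]
Beat 3 (R): throw ball3 h=6 -> lands@9:R; in-air after throw: [b2@5:R b1@8:L b3@9:R]
Beat 4 (L): throw ball4 h=2 -> lands@6:L; in-air after throw: [b2@5:R b4@6:L b1@8:L b3@9:R]
Beat 5 (R): throw ball2 h=2 -> lands@7:R; in-air after throw: [b4@6:L b2@7:R b1@8:L b3@9:R]

Answer: ball4:lands@6:L ball1:lands@8:L ball3:lands@9:R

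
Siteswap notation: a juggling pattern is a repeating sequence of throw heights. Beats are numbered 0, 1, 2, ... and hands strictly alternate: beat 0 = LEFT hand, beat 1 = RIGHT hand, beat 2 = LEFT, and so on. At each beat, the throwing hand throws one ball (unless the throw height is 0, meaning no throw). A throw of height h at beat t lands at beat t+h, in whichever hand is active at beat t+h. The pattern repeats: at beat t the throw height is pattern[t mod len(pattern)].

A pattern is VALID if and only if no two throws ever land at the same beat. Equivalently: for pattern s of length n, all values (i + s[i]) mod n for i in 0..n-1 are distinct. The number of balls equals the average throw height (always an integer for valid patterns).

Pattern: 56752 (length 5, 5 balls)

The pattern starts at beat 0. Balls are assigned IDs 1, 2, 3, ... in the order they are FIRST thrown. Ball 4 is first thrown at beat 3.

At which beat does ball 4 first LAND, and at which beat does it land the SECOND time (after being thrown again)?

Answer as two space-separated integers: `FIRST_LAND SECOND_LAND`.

Beat 0 (L): throw ball1 h=5 -> lands@5:R; in-air after throw: [b1@5:R]
Beat 1 (R): throw ball2 h=6 -> lands@7:R; in-air after throw: [b1@5:R b2@7:R]
Beat 2 (L): throw ball3 h=7 -> lands@9:R; in-air after throw: [b1@5:R b2@7:R b3@9:R]
Beat 3 (R): throw ball4 h=5 -> lands@8:L; in-air after throw: [b1@5:R b2@7:R b4@8:L b3@9:R]
Beat 4 (L): throw ball5 h=2 -> lands@6:L; in-air after throw: [b1@5:R b5@6:L b2@7:R b4@8:L b3@9:R]
Beat 5 (R): throw ball1 h=5 -> lands@10:L; in-air after throw: [b5@6:L b2@7:R b4@8:L b3@9:R b1@10:L]
Beat 6 (L): throw ball5 h=6 -> lands@12:L; in-air after throw: [b2@7:R b4@8:L b3@9:R b1@10:L b5@12:L]
Beat 7 (R): throw ball2 h=7 -> lands@14:L; in-air after throw: [b4@8:L b3@9:R b1@10:L b5@12:L b2@14:L]
Beat 8 (L): throw ball4 h=5 -> lands@13:R; in-air after throw: [b3@9:R b1@10:L b5@12:L b4@13:R b2@14:L]
Beat 9 (R): throw ball3 h=2 -> lands@11:R; in-air after throw: [b1@10:L b3@11:R b5@12:L b4@13:R b2@14:L]
Beat 10 (L): throw ball1 h=5 -> lands@15:R; in-air after throw: [b3@11:R b5@12:L b4@13:R b2@14:L b1@15:R]
Beat 11 (R): throw ball3 h=6 -> lands@17:R; in-air after throw: [b5@12:L b4@13:R b2@14:L b1@15:R b3@17:R]
Beat 12 (L): throw ball5 h=7 -> lands@19:R; in-air after throw: [b4@13:R b2@14:L b1@15:R b3@17:R b5@19:R]
Beat 13 (R): throw ball4 h=5 -> lands@18:L; in-air after throw: [b2@14:L b1@15:R b3@17:R b4@18:L b5@19:R]
Ball 4: thrown@3 h=5 -> first land @8; rethrown@8 h=5 -> second land @13

Answer: 8 13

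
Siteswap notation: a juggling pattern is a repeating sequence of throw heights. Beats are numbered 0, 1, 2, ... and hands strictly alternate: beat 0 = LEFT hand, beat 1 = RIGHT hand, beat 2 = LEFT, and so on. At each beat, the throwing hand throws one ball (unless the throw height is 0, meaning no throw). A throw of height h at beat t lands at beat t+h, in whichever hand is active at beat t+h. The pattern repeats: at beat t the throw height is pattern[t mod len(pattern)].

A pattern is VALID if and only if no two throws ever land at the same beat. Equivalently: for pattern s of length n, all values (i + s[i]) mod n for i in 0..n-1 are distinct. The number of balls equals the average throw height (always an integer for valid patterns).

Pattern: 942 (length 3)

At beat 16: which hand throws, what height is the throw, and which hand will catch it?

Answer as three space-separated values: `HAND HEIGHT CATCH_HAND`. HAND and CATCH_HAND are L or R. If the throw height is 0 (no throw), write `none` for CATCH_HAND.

Answer: L 4 L

Derivation:
Beat 16: 16 mod 2 = 0, so hand = L
Throw height = pattern[16 mod 3] = pattern[1] = 4
Lands at beat 16+4=20, 20 mod 2 = 0, so catch hand = L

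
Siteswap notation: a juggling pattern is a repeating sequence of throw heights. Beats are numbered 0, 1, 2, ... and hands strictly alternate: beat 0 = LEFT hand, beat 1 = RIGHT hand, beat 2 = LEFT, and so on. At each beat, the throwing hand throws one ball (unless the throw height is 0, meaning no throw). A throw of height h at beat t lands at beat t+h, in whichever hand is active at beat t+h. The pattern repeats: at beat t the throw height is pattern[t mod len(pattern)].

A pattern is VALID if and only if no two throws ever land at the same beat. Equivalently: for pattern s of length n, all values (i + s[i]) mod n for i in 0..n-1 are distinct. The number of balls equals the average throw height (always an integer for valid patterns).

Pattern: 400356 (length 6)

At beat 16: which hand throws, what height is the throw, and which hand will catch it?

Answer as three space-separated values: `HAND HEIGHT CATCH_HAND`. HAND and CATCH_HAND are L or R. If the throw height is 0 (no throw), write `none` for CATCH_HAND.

Answer: L 5 R

Derivation:
Beat 16: 16 mod 2 = 0, so hand = L
Throw height = pattern[16 mod 6] = pattern[4] = 5
Lands at beat 16+5=21, 21 mod 2 = 1, so catch hand = R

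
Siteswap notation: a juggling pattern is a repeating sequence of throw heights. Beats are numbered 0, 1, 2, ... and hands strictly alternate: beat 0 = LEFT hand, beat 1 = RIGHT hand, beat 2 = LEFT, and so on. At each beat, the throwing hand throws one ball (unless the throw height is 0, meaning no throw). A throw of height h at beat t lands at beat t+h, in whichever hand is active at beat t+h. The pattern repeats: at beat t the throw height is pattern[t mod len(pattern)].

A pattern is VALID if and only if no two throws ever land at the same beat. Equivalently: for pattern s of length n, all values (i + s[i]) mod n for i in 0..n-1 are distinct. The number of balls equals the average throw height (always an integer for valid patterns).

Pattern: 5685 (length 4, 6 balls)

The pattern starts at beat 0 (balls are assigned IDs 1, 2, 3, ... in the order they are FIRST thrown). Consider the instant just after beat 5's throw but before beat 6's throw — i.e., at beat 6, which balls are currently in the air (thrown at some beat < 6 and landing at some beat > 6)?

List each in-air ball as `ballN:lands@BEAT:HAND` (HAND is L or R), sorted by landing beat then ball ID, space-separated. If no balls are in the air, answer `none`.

Answer: ball2:lands@7:R ball4:lands@8:L ball5:lands@9:R ball3:lands@10:L ball1:lands@11:R

Derivation:
Beat 0 (L): throw ball1 h=5 -> lands@5:R; in-air after throw: [b1@5:R]
Beat 1 (R): throw ball2 h=6 -> lands@7:R; in-air after throw: [b1@5:R b2@7:R]
Beat 2 (L): throw ball3 h=8 -> lands@10:L; in-air after throw: [b1@5:R b2@7:R b3@10:L]
Beat 3 (R): throw ball4 h=5 -> lands@8:L; in-air after throw: [b1@5:R b2@7:R b4@8:L b3@10:L]
Beat 4 (L): throw ball5 h=5 -> lands@9:R; in-air after throw: [b1@5:R b2@7:R b4@8:L b5@9:R b3@10:L]
Beat 5 (R): throw ball1 h=6 -> lands@11:R; in-air after throw: [b2@7:R b4@8:L b5@9:R b3@10:L b1@11:R]
Beat 6 (L): throw ball6 h=8 -> lands@14:L; in-air after throw: [b2@7:R b4@8:L b5@9:R b3@10:L b1@11:R b6@14:L]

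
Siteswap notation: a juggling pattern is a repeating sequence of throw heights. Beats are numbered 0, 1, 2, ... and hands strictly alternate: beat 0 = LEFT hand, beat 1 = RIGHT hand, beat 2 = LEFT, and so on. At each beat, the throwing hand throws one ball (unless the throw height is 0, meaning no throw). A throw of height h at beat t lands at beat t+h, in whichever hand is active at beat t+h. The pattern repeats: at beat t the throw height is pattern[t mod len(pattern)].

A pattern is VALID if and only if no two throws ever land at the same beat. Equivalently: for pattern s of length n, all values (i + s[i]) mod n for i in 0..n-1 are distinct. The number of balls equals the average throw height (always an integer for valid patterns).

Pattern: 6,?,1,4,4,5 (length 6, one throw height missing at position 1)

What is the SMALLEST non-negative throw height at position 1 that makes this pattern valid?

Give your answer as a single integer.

Answer: 4

Derivation:
i=0: (0 + 6) mod 6 = 0
i=1: s[i]=? (unknown)
i=2: (2 + 1) mod 6 = 3
i=3: (3 + 4) mod 6 = 1
i=4: (4 + 4) mod 6 = 2
i=5: (5 + 5) mod 6 = 4
Known residues: [0, 1, 2, 3, 4]; need a permutation of 0..5, so missing residue r = 5
Need (1 + s) mod 6 = 5; smallest s = (5 - 1) mod 6 = 4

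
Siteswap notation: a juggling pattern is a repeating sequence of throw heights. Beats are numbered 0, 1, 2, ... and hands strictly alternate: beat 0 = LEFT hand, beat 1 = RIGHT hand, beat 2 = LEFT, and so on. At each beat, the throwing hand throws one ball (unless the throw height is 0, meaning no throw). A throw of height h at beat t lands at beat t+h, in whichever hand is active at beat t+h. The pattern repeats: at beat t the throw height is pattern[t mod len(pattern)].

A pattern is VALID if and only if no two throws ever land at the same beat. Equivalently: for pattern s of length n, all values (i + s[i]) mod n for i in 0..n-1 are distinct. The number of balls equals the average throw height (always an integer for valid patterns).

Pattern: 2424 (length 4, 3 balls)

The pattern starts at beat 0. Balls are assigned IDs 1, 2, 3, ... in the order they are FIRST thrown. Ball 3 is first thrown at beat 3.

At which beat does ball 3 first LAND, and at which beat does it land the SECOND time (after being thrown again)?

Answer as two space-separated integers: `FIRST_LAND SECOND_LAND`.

Answer: 7 11

Derivation:
Beat 0 (L): throw ball1 h=2 -> lands@2:L; in-air after throw: [b1@2:L]
Beat 1 (R): throw ball2 h=4 -> lands@5:R; in-air after throw: [b1@2:L b2@5:R]
Beat 2 (L): throw ball1 h=2 -> lands@4:L; in-air after throw: [b1@4:L b2@5:R]
Beat 3 (R): throw ball3 h=4 -> lands@7:R; in-air after throw: [b1@4:L b2@5:R b3@7:R]
Beat 4 (L): throw ball1 h=2 -> lands@6:L; in-air after throw: [b2@5:R b1@6:L b3@7:R]
Beat 5 (R): throw ball2 h=4 -> lands@9:R; in-air after throw: [b1@6:L b3@7:R b2@9:R]
Beat 6 (L): throw ball1 h=2 -> lands@8:L; in-air after throw: [b3@7:R b1@8:L b2@9:R]
Beat 7 (R): throw ball3 h=4 -> lands@11:R; in-air after throw: [b1@8:L b2@9:R b3@11:R]
Beat 8 (L): throw ball1 h=2 -> lands@10:L; in-air after throw: [b2@9:R b1@10:L b3@11:R]
Beat 9 (R): throw ball2 h=4 -> lands@13:R; in-air after throw: [b1@10:L b3@11:R b2@13:R]
Beat 10 (L): throw ball1 h=2 -> lands@12:L; in-air after throw: [b3@11:R b1@12:L b2@13:R]
Beat 11 (R): throw ball3 h=4 -> lands@15:R; in-air after throw: [b1@12:L b2@13:R b3@15:R]
Ball 3: thrown@3 h=4 -> first land @7; rethrown@7 h=4 -> second land @11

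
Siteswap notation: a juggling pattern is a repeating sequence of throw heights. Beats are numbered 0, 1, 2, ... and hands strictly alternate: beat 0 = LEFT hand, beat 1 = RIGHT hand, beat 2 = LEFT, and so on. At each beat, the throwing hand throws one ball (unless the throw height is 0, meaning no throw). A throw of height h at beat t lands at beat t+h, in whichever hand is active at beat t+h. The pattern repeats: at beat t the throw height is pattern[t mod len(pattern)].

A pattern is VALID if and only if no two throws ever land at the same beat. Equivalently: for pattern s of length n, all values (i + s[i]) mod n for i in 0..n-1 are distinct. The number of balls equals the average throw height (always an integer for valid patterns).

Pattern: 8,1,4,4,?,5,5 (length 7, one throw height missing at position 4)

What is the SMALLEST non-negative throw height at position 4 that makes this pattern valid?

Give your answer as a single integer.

Answer: 1

Derivation:
i=0: (0 + 8) mod 7 = 1
i=1: (1 + 1) mod 7 = 2
i=2: (2 + 4) mod 7 = 6
i=3: (3 + 4) mod 7 = 0
i=4: s[i]=? (unknown)
i=5: (5 + 5) mod 7 = 3
i=6: (6 + 5) mod 7 = 4
Known residues: [0, 1, 2, 3, 4, 6]; need a permutation of 0..6, so missing residue r = 5
Need (4 + s) mod 7 = 5; smallest s = (5 - 4) mod 7 = 1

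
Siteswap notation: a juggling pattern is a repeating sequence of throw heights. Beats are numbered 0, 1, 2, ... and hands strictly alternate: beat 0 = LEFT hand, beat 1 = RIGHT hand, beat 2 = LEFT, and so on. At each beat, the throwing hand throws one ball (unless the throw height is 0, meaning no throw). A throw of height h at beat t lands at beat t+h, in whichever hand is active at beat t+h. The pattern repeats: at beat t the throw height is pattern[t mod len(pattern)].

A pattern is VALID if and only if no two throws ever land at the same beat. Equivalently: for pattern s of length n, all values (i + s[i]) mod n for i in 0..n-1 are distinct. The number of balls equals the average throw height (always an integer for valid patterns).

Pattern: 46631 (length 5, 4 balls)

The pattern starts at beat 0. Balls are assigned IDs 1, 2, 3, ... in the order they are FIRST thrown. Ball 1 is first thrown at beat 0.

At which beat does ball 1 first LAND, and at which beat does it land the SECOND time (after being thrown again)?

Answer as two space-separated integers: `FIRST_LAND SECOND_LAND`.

Beat 0 (L): throw ball1 h=4 -> lands@4:L; in-air after throw: [b1@4:L]
Beat 1 (R): throw ball2 h=6 -> lands@7:R; in-air after throw: [b1@4:L b2@7:R]
Beat 2 (L): throw ball3 h=6 -> lands@8:L; in-air after throw: [b1@4:L b2@7:R b3@8:L]
Beat 3 (R): throw ball4 h=3 -> lands@6:L; in-air after throw: [b1@4:L b4@6:L b2@7:R b3@8:L]
Beat 4 (L): throw ball1 h=1 -> lands@5:R; in-air after throw: [b1@5:R b4@6:L b2@7:R b3@8:L]
Beat 5 (R): throw ball1 h=4 -> lands@9:R; in-air after throw: [b4@6:L b2@7:R b3@8:L b1@9:R]
Ball 1: thrown@0 h=4 -> first land @4; rethrown@4 h=1 -> second land @5

Answer: 4 5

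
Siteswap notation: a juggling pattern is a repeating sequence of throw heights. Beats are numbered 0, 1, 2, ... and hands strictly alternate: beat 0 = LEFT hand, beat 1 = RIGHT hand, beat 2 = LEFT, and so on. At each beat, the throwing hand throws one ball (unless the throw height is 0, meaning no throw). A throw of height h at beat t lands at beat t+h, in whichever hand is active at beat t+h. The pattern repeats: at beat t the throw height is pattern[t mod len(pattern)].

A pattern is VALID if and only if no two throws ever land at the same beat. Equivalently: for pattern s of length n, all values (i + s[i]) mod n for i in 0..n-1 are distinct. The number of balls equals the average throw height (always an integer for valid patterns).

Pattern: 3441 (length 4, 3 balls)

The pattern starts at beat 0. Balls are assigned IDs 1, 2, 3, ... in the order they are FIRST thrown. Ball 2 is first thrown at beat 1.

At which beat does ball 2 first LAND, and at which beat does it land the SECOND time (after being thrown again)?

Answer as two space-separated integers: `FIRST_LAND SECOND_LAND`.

Beat 0 (L): throw ball1 h=3 -> lands@3:R; in-air after throw: [b1@3:R]
Beat 1 (R): throw ball2 h=4 -> lands@5:R; in-air after throw: [b1@3:R b2@5:R]
Beat 2 (L): throw ball3 h=4 -> lands@6:L; in-air after throw: [b1@3:R b2@5:R b3@6:L]
Beat 3 (R): throw ball1 h=1 -> lands@4:L; in-air after throw: [b1@4:L b2@5:R b3@6:L]
Beat 4 (L): throw ball1 h=3 -> lands@7:R; in-air after throw: [b2@5:R b3@6:L b1@7:R]
Beat 5 (R): throw ball2 h=4 -> lands@9:R; in-air after throw: [b3@6:L b1@7:R b2@9:R]
Beat 6 (L): throw ball3 h=4 -> lands@10:L; in-air after throw: [b1@7:R b2@9:R b3@10:L]
Beat 7 (R): throw ball1 h=1 -> lands@8:L; in-air after throw: [b1@8:L b2@9:R b3@10:L]
Beat 8 (L): throw ball1 h=3 -> lands@11:R; in-air after throw: [b2@9:R b3@10:L b1@11:R]
Beat 9 (R): throw ball2 h=4 -> lands@13:R; in-air after throw: [b3@10:L b1@11:R b2@13:R]
Ball 2: thrown@1 h=4 -> first land @5; rethrown@5 h=4 -> second land @9

Answer: 5 9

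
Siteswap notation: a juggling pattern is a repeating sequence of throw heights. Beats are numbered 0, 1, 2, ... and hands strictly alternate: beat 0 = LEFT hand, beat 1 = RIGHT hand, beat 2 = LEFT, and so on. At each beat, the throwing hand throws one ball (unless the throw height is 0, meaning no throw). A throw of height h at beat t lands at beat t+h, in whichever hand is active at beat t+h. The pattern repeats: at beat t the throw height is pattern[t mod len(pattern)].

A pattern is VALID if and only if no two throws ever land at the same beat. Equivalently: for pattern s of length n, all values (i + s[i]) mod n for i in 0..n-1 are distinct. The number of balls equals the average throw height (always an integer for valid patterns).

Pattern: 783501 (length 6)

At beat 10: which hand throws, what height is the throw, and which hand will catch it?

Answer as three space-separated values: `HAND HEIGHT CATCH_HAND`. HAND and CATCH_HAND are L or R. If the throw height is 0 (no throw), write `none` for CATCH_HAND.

Beat 10: 10 mod 2 = 0, so hand = L
Throw height = pattern[10 mod 6] = pattern[4] = 0

Answer: L 0 none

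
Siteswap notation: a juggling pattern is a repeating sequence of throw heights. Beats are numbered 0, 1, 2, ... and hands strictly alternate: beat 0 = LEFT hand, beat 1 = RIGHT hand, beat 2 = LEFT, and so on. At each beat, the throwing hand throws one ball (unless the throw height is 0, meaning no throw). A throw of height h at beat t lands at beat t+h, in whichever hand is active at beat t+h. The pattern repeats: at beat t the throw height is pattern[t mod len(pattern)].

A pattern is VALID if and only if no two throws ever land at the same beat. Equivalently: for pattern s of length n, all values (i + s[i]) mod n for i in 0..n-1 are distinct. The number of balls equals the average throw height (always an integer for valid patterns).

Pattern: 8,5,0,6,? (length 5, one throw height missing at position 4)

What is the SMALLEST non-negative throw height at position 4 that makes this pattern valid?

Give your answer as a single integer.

Answer: 1

Derivation:
i=0: (0 + 8) mod 5 = 3
i=1: (1 + 5) mod 5 = 1
i=2: (2 + 0) mod 5 = 2
i=3: (3 + 6) mod 5 = 4
i=4: s[i]=? (unknown)
Known residues: [1, 2, 3, 4]; need a permutation of 0..4, so missing residue r = 0
Need (4 + s) mod 5 = 0; smallest s = (0 - 4) mod 5 = 1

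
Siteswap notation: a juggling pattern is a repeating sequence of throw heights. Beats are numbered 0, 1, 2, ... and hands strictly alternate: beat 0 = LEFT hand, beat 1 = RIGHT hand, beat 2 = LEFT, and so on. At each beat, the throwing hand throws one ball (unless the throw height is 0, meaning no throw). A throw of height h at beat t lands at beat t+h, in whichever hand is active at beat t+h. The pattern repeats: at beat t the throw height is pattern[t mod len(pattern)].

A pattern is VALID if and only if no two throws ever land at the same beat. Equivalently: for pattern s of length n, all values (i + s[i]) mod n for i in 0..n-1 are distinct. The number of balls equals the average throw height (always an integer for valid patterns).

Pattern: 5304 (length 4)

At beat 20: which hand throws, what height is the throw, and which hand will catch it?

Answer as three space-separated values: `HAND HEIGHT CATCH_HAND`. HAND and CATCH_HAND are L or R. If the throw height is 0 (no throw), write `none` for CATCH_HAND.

Beat 20: 20 mod 2 = 0, so hand = L
Throw height = pattern[20 mod 4] = pattern[0] = 5
Lands at beat 20+5=25, 25 mod 2 = 1, so catch hand = R

Answer: L 5 R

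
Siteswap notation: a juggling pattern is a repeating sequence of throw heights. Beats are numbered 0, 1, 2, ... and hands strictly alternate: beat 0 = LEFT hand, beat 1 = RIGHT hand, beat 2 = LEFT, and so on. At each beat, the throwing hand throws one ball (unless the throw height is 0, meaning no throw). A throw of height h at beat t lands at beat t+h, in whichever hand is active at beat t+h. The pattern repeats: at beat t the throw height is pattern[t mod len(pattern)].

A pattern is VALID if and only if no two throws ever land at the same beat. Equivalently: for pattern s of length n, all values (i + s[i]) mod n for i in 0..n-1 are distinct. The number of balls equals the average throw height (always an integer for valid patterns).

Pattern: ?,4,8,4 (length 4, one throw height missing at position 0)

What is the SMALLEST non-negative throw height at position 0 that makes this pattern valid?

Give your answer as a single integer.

i=0: s[i]=? (unknown)
i=1: (1 + 4) mod 4 = 1
i=2: (2 + 8) mod 4 = 2
i=3: (3 + 4) mod 4 = 3
Known residues: [1, 2, 3]; need a permutation of 0..3, so missing residue r = 0
Need (0 + s) mod 4 = 0; smallest s = (0 - 0) mod 4 = 0

Answer: 0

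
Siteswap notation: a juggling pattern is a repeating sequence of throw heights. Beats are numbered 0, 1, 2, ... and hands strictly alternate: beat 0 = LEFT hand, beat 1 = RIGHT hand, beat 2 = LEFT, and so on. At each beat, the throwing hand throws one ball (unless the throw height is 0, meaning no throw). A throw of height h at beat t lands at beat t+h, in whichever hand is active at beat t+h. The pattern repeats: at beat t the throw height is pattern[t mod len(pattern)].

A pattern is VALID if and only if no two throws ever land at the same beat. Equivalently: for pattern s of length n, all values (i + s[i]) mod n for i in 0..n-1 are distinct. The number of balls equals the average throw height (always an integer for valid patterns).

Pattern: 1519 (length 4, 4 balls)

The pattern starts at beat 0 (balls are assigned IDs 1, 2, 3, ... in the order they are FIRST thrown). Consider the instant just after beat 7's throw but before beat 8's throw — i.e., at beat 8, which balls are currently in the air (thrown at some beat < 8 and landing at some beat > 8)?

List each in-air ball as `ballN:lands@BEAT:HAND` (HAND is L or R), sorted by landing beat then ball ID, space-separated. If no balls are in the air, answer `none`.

Beat 0 (L): throw ball1 h=1 -> lands@1:R; in-air after throw: [b1@1:R]
Beat 1 (R): throw ball1 h=5 -> lands@6:L; in-air after throw: [b1@6:L]
Beat 2 (L): throw ball2 h=1 -> lands@3:R; in-air after throw: [b2@3:R b1@6:L]
Beat 3 (R): throw ball2 h=9 -> lands@12:L; in-air after throw: [b1@6:L b2@12:L]
Beat 4 (L): throw ball3 h=1 -> lands@5:R; in-air after throw: [b3@5:R b1@6:L b2@12:L]
Beat 5 (R): throw ball3 h=5 -> lands@10:L; in-air after throw: [b1@6:L b3@10:L b2@12:L]
Beat 6 (L): throw ball1 h=1 -> lands@7:R; in-air after throw: [b1@7:R b3@10:L b2@12:L]
Beat 7 (R): throw ball1 h=9 -> lands@16:L; in-air after throw: [b3@10:L b2@12:L b1@16:L]
Beat 8 (L): throw ball4 h=1 -> lands@9:R; in-air after throw: [b4@9:R b3@10:L b2@12:L b1@16:L]

Answer: ball3:lands@10:L ball2:lands@12:L ball1:lands@16:L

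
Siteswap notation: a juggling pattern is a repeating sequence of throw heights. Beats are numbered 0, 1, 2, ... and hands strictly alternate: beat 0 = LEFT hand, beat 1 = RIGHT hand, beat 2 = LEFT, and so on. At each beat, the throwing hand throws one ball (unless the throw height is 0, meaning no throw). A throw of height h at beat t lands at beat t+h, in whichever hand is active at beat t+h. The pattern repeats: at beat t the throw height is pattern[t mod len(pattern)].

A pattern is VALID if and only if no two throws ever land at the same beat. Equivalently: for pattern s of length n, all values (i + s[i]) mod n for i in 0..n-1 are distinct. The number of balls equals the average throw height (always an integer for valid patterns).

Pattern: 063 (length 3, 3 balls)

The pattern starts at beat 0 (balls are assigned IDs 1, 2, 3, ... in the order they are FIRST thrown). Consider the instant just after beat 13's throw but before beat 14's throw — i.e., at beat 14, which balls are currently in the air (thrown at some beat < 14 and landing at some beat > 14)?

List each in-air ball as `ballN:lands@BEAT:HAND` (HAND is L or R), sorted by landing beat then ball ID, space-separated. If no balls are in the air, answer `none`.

Beat 1 (R): throw ball1 h=6 -> lands@7:R; in-air after throw: [b1@7:R]
Beat 2 (L): throw ball2 h=3 -> lands@5:R; in-air after throw: [b2@5:R b1@7:R]
Beat 4 (L): throw ball3 h=6 -> lands@10:L; in-air after throw: [b2@5:R b1@7:R b3@10:L]
Beat 5 (R): throw ball2 h=3 -> lands@8:L; in-air after throw: [b1@7:R b2@8:L b3@10:L]
Beat 7 (R): throw ball1 h=6 -> lands@13:R; in-air after throw: [b2@8:L b3@10:L b1@13:R]
Beat 8 (L): throw ball2 h=3 -> lands@11:R; in-air after throw: [b3@10:L b2@11:R b1@13:R]
Beat 10 (L): throw ball3 h=6 -> lands@16:L; in-air after throw: [b2@11:R b1@13:R b3@16:L]
Beat 11 (R): throw ball2 h=3 -> lands@14:L; in-air after throw: [b1@13:R b2@14:L b3@16:L]
Beat 13 (R): throw ball1 h=6 -> lands@19:R; in-air after throw: [b2@14:L b3@16:L b1@19:R]
Beat 14 (L): throw ball2 h=3 -> lands@17:R; in-air after throw: [b3@16:L b2@17:R b1@19:R]

Answer: ball3:lands@16:L ball1:lands@19:R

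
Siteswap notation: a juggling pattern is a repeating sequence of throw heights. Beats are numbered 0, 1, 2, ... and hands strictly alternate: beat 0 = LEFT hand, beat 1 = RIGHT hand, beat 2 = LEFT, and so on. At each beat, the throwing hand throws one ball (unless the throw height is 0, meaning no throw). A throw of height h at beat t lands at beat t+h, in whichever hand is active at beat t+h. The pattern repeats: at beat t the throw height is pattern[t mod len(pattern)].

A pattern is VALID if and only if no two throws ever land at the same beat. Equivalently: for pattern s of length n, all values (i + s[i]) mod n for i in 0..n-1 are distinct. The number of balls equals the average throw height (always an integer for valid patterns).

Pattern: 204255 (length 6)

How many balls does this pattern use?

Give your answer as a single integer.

Answer: 3

Derivation:
Pattern = [2, 0, 4, 2, 5, 5], length n = 6
  position 0: throw height = 2, running sum = 2
  position 1: throw height = 0, running sum = 2
  position 2: throw height = 4, running sum = 6
  position 3: throw height = 2, running sum = 8
  position 4: throw height = 5, running sum = 13
  position 5: throw height = 5, running sum = 18
Total sum = 18; balls = sum / n = 18 / 6 = 3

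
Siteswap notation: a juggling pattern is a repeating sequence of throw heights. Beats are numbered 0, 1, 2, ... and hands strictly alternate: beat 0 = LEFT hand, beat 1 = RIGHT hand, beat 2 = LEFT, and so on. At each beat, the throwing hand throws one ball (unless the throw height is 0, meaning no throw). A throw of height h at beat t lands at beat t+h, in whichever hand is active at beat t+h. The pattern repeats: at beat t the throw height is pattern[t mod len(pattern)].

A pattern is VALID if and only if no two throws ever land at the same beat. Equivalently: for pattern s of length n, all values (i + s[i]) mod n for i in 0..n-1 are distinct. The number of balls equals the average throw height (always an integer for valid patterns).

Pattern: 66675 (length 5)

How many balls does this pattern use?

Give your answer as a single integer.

Pattern = [6, 6, 6, 7, 5], length n = 5
  position 0: throw height = 6, running sum = 6
  position 1: throw height = 6, running sum = 12
  position 2: throw height = 6, running sum = 18
  position 3: throw height = 7, running sum = 25
  position 4: throw height = 5, running sum = 30
Total sum = 30; balls = sum / n = 30 / 5 = 6

Answer: 6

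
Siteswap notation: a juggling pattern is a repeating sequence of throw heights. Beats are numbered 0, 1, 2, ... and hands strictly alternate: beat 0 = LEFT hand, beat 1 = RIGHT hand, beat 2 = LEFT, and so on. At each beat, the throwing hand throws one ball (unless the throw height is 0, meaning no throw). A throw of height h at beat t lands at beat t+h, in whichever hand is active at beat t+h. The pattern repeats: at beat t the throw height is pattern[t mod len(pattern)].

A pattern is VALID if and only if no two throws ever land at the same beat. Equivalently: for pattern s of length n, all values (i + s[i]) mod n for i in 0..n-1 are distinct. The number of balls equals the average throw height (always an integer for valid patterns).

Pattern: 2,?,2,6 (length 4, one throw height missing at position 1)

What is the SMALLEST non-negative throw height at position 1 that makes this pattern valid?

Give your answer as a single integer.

Answer: 2

Derivation:
i=0: (0 + 2) mod 4 = 2
i=1: s[i]=? (unknown)
i=2: (2 + 2) mod 4 = 0
i=3: (3 + 6) mod 4 = 1
Known residues: [0, 1, 2]; need a permutation of 0..3, so missing residue r = 3
Need (1 + s) mod 4 = 3; smallest s = (3 - 1) mod 4 = 2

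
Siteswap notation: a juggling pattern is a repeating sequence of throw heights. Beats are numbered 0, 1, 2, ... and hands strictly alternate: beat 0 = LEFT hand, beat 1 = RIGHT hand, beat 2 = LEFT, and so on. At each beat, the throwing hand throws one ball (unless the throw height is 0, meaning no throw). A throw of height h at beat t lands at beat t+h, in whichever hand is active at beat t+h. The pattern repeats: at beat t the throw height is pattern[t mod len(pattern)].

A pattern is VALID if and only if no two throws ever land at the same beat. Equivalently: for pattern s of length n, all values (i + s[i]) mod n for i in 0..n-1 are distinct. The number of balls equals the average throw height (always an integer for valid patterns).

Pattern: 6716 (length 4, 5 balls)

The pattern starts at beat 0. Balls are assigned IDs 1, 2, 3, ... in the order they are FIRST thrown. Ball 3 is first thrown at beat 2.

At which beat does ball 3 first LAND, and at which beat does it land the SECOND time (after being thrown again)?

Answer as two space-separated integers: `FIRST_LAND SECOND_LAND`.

Beat 0 (L): throw ball1 h=6 -> lands@6:L; in-air after throw: [b1@6:L]
Beat 1 (R): throw ball2 h=7 -> lands@8:L; in-air after throw: [b1@6:L b2@8:L]
Beat 2 (L): throw ball3 h=1 -> lands@3:R; in-air after throw: [b3@3:R b1@6:L b2@8:L]
Beat 3 (R): throw ball3 h=6 -> lands@9:R; in-air after throw: [b1@6:L b2@8:L b3@9:R]
Beat 4 (L): throw ball4 h=6 -> lands@10:L; in-air after throw: [b1@6:L b2@8:L b3@9:R b4@10:L]
Beat 5 (R): throw ball5 h=7 -> lands@12:L; in-air after throw: [b1@6:L b2@8:L b3@9:R b4@10:L b5@12:L]
Beat 6 (L): throw ball1 h=1 -> lands@7:R; in-air after throw: [b1@7:R b2@8:L b3@9:R b4@10:L b5@12:L]
Beat 7 (R): throw ball1 h=6 -> lands@13:R; in-air after throw: [b2@8:L b3@9:R b4@10:L b5@12:L b1@13:R]
Beat 8 (L): throw ball2 h=6 -> lands@14:L; in-air after throw: [b3@9:R b4@10:L b5@12:L b1@13:R b2@14:L]
Beat 9 (R): throw ball3 h=7 -> lands@16:L; in-air after throw: [b4@10:L b5@12:L b1@13:R b2@14:L b3@16:L]
Ball 3: thrown@2 h=1 -> first land @3; rethrown@3 h=6 -> second land @9

Answer: 3 9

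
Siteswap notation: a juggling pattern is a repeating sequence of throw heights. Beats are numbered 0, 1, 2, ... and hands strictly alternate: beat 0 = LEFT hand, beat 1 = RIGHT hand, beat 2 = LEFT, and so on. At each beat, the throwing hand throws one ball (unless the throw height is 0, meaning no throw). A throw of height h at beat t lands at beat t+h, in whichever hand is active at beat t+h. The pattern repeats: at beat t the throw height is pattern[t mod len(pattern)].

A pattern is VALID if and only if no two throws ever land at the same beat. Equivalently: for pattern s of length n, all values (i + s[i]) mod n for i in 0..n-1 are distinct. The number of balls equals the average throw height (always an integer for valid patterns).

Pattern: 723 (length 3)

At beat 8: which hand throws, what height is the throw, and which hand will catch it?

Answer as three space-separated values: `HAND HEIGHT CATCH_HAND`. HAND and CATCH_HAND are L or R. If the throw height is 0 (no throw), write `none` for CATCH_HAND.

Beat 8: 8 mod 2 = 0, so hand = L
Throw height = pattern[8 mod 3] = pattern[2] = 3
Lands at beat 8+3=11, 11 mod 2 = 1, so catch hand = R

Answer: L 3 R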